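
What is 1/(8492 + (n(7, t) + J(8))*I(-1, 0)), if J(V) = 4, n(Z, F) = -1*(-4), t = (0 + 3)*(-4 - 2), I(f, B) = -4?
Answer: 1/8460 ≈ 0.00011820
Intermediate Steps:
t = -18 (t = 3*(-6) = -18)
n(Z, F) = 4
1/(8492 + (n(7, t) + J(8))*I(-1, 0)) = 1/(8492 + (4 + 4)*(-4)) = 1/(8492 + 8*(-4)) = 1/(8492 - 32) = 1/8460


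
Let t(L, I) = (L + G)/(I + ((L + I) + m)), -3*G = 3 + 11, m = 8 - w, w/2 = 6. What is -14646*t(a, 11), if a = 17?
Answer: -180634/35 ≈ -5161.0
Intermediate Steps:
w = 12 (w = 2*6 = 12)
m = -4 (m = 8 - 1*12 = 8 - 12 = -4)
G = -14/3 (G = -(3 + 11)/3 = -1/3*14 = -14/3 ≈ -4.6667)
t(L, I) = (-14/3 + L)/(-4 + L + 2*I) (t(L, I) = (L - 14/3)/(I + ((L + I) - 4)) = (-14/3 + L)/(I + ((I + L) - 4)) = (-14/3 + L)/(I + (-4 + I + L)) = (-14/3 + L)/(-4 + L + 2*I))
-14646*t(a, 11) = -14646*(-14/3 + 17)/(-4 + 17 + 2*11) = -14646*37/((-4 + 17 + 22)*3) = -14646*37/(35*3) = -14646*37/105 = -180634/35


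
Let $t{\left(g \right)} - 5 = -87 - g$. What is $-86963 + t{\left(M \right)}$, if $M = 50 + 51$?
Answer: $-87146$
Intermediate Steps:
$M = 101$
$t{\left(g \right)} = -82 - g$ ($t{\left(g \right)} = 5 - \left(87 + g\right) = -82 - g$)
$-86963 + t{\left(M \right)} = -86963 - 183 = -87146$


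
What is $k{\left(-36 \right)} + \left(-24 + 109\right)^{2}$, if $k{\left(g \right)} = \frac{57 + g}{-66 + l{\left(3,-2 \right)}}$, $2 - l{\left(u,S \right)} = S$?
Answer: $\frac{447929}{62} \approx 7224.7$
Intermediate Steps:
$l{\left(u,S \right)} = 2 - S$
$k{\left(g \right)} = - \frac{57}{62} - \frac{g}{62}$ ($k{\left(g \right)} = \frac{57 + g}{-66 + \left(2 - -2\right)} = \frac{57 + g}{-66 + \left(2 + 2\right)} = \frac{57 + g}{-66 + 4} = \frac{57 + g}{-62} = \left(57 + g\right) \left(- \frac{1}{62}\right) = - \frac{57}{62} - \frac{g}{62}$)
$k{\left(-36 \right)} + \left(-24 + 109\right)^{2} = \left(- \frac{57}{62} - - \frac{18}{31}\right) + \left(-24 + 109\right)^{2} = \left(- \frac{57}{62} + \frac{18}{31}\right) + 85^{2} = - \frac{21}{62} + 7225 = \frac{447929}{62}$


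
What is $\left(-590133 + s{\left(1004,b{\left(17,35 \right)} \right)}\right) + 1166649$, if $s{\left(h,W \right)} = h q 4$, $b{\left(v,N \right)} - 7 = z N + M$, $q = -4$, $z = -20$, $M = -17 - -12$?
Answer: $560452$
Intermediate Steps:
$M = -5$ ($M = -17 + 12 = -5$)
$b{\left(v,N \right)} = 2 - 20 N$ ($b{\left(v,N \right)} = 7 - \left(5 + 20 N\right) = 2 - 20 N$)
$s{\left(h,W \right)} = - 16 h$ ($s{\left(h,W \right)} = h \left(-4\right) 4 = - 4 h 4 = - 16 h$)
$\left(-590133 + s{\left(1004,b{\left(17,35 \right)} \right)}\right) + 1166649 = \left(-590133 - 16064\right) + 1166649 = -606197 + 1166649 = 560452$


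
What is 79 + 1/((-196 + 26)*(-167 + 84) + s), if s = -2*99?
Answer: 1099049/13912 ≈ 79.000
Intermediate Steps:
s = -198
79 + 1/((-196 + 26)*(-167 + 84) + s) = 79 + 1/((-196 + 26)*(-167 + 84) - 198) = 79 + 1/(-170*(-83) - 198) = 79 + 1/(14110 - 198) = 79 + 1/13912 = 1099049/13912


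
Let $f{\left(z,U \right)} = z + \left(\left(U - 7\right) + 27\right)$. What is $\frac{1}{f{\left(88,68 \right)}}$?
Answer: $\frac{1}{176} \approx 0.0056818$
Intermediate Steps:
$f{\left(z,U \right)} = 20 + U + z$ ($f{\left(z,U \right)} = z + \left(\left(-7 + U\right) + 27\right) = z + \left(20 + U\right) = 20 + U + z$)
$\frac{1}{f{\left(88,68 \right)}} = \frac{1}{20 + 68 + 88} = \frac{1}{176}$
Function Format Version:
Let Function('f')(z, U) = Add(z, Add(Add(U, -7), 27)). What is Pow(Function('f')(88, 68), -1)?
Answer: Rational(1, 176) ≈ 0.0056818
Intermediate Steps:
Function('f')(z, U) = Add(20, U, z) (Function('f')(z, U) = Add(z, Add(Add(-7, U), 27)) = Add(z, Add(20, U)) = Add(20, U, z))
Pow(Function('f')(88, 68), -1) = Pow(Add(20, 68, 88), -1) = Pow(176, -1) = Rational(1, 176)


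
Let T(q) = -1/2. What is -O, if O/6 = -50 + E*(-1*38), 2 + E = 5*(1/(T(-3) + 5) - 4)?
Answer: -13388/3 ≈ -4462.7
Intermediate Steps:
T(q) = -½ (T(q) = -1*½ = -½)
E = -188/9 (E = -2 + 5*(1/(-½ + 5) - 4) = -2 + 5*(1/(9/2) - 4) = -2 + 5*(2/9 - 4) = -2 + 5*(-34/9) = -2 - 170/9 = -188/9 ≈ -20.889)
O = 13388/3 (O = 6*(-50 - (-188)*38/9) = 6*(-50 - 188/9*(-38)) = 6*(-50 + 7144/9) = 6*(6694/9) = 13388/3 ≈ 4462.7)
-O = -1*13388/3 = -13388/3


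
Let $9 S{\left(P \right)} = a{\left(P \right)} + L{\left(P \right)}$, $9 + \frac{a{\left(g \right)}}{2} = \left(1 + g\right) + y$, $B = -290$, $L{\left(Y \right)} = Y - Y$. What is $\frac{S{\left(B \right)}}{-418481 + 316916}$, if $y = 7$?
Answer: $\frac{194}{304695} \approx 0.0006367$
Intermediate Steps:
$L{\left(Y \right)} = 0$
$a{\left(g \right)} = -2 + 2 g$ ($a{\left(g \right)} = -18 + 2 \left(\left(1 + g\right) + 7\right) = -18 + 2 \left(8 + g\right) = -18 + \left(16 + 2 g\right) = -2 + 2 g$)
$S{\left(P \right)} = - \frac{2}{9} + \frac{2 P}{9}$ ($S{\left(P \right)} = \frac{\left(-2 + 2 P\right) + 0}{9} = \frac{-2 + 2 P}{9} = - \frac{2}{9} + \frac{2 P}{9}$)
$\frac{S{\left(B \right)}}{-418481 + 316916} = \frac{- \frac{2}{9} + \frac{2}{9} \left(-290\right)}{-418481 + 316916} = \frac{- \frac{2}{9} - \frac{580}{9}}{-101565} = \left(- \frac{194}{3}\right) \left(- \frac{1}{101565}\right) = \frac{194}{304695}$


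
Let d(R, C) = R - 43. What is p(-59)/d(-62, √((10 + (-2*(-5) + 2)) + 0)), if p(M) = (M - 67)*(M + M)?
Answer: -708/5 ≈ -141.60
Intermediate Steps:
d(R, C) = -43 + R
p(M) = 2*M*(-67 + M) (p(M) = (-67 + M)*(2*M) = 2*M*(-67 + M))
p(-59)/d(-62, √((10 + (-2*(-5) + 2)) + 0)) = (2*(-59)*(-67 - 59))/(-43 - 62) = (2*(-59)*(-126))/(-105) = 14868*(-1/105) = -708/5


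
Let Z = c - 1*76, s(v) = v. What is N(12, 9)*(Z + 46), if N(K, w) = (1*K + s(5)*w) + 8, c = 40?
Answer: 650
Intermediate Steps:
N(K, w) = 8 + K + 5*w (N(K, w) = (1*K + 5*w) + 8 = (K + 5*w) + 8 = 8 + K + 5*w)
Z = -36 (Z = 40 - 1*76 = 40 - 76 = -36)
N(12, 9)*(Z + 46) = (8 + 12 + 5*9)*(-36 + 46) = (8 + 12 + 45)*10 = 65*10 = 650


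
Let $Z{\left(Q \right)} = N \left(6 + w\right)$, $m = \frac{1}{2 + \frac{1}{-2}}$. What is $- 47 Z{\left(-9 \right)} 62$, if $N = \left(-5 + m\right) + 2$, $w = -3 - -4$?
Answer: $\frac{142786}{3} \approx 47595.0$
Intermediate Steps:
$w = 1$ ($w = -3 + 4 = 1$)
$m = \frac{2}{3}$ ($m = \frac{1}{2 - \frac{1}{2}} = \frac{1}{\frac{3}{2}} = \frac{2}{3} \approx 0.66667$)
$N = - \frac{7}{3}$ ($N = \left(-5 + \frac{2}{3}\right) + 2 = - \frac{13}{3} + 2 = - \frac{7}{3} \approx -2.3333$)
$Z{\left(Q \right)} = - \frac{49}{3}$ ($Z{\left(Q \right)} = - \frac{7 \left(6 + 1\right)}{3} = \left(- \frac{7}{3}\right) 7 = - \frac{49}{3}$)
$- 47 Z{\left(-9 \right)} 62 = \left(-47\right) \left(- \frac{49}{3}\right) 62 = \frac{2303}{3} \cdot 62 = \frac{142786}{3}$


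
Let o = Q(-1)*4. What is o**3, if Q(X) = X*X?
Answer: 64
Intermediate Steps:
Q(X) = X**2
o = 4 (o = (-1)**2*4 = 1*4 = 4)
o**3 = 4**3 = 64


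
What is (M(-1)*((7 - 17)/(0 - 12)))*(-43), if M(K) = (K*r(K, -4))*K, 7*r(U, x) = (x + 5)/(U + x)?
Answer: 43/42 ≈ 1.0238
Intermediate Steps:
r(U, x) = (5 + x)/(7*(U + x)) (r(U, x) = ((x + 5)/(U + x))/7 = ((5 + x)/(U + x))/7 = (5 + x)/(7*(U + x)))
M(K) = K²/(7*(-4 + K)) (M(K) = (K*((5 - 4)/(7*(K - 4))))*K = (K*((⅐)*1/(-4 + K)))*K = (K*(1/(7*(-4 + K))))*K = (K/(7*(-4 + K)))*K = K²/(7*(-4 + K)))
(M(-1)*((7 - 17)/(0 - 12)))*(-43) = (((⅐)*(-1)²/(-4 - 1))*((7 - 17)/(0 - 12)))*(-43) = (((⅐)*1/(-5))*(-10/(-12)))*(-43) = (((⅐)*1*(-⅕))*(-10*(-1/12)))*(-43) = -1/35*⅚*(-43) = -1/42*(-43) = 43/42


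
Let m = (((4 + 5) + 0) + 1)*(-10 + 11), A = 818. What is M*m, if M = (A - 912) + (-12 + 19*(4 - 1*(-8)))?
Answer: 1220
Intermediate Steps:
M = 122 (M = (818 - 912) + (-12 + 19*(4 - 1*(-8))) = -94 + (-12 + 19*(4 + 8)) = -94 + (-12 + 19*12) = -94 + (-12 + 228) = -94 + 216 = 122)
m = 10 (m = ((9 + 0) + 1)*1 = (9 + 1)*1 = 10*1 = 10)
M*m = 122*10 = 1220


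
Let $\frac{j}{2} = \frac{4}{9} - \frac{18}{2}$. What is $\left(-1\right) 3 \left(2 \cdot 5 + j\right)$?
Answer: $\frac{64}{3} \approx 21.333$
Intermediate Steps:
$j = - \frac{154}{9}$ ($j = 2 \left(\frac{4}{9} - \frac{18}{2}\right) = 2 \left(4 \cdot \frac{1}{9} - 9\right) = 2 \left(\frac{4}{9} - 9\right) = 2 \left(- \frac{77}{9}\right) = - \frac{154}{9} \approx -17.111$)
$\left(-1\right) 3 \left(2 \cdot 5 + j\right) = \left(-1\right) 3 \left(2 \cdot 5 - \frac{154}{9}\right) = - 3 \left(10 - \frac{154}{9}\right) = \left(-3\right) \left(- \frac{64}{9}\right) = \frac{64}{3}$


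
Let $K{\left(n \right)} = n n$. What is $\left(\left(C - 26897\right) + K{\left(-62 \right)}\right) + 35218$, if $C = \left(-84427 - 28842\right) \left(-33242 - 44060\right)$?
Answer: $8755932403$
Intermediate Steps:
$K{\left(n \right)} = n^{2}$
$C = 8755920238$ ($C = \left(-113269\right) \left(-77302\right) = 8755920238$)
$\left(\left(C - 26897\right) + K{\left(-62 \right)}\right) + 35218 = \left(\left(8755920238 - 26897\right) + \left(-62\right)^{2}\right) + 35218 = \left(8755893341 + 3844\right) + 35218 = 8755897185 + 35218 = 8755932403$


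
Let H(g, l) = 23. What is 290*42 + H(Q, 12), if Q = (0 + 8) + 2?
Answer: 12203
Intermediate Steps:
Q = 10 (Q = 8 + 2 = 10)
290*42 + H(Q, 12) = 290*42 + 23 = 12180 + 23 = 12203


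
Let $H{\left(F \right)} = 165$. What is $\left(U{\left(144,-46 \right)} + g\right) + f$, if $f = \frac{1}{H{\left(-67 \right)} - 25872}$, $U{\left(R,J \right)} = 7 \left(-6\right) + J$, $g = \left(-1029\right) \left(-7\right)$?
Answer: $\frac{182905304}{25707} \approx 7115.0$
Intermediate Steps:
$g = 7203$
$U{\left(R,J \right)} = -42 + J$
$f = - \frac{1}{25707}$ ($f = \frac{1}{165 - 25872} = \frac{1}{-25707} = - \frac{1}{25707} \approx -3.89 \cdot 10^{-5}$)
$\left(U{\left(144,-46 \right)} + g\right) + f = \left(\left(-42 - 46\right) + 7203\right) - \frac{1}{25707} = \left(-88 + 7203\right) - \frac{1}{25707} = 7115 - \frac{1}{25707} = \frac{182905304}{25707}$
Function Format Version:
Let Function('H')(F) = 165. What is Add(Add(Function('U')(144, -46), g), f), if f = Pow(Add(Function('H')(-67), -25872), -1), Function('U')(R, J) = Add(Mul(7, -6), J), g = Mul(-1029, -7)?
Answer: Rational(182905304, 25707) ≈ 7115.0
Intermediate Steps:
g = 7203
Function('U')(R, J) = Add(-42, J)
f = Rational(-1, 25707) (f = Pow(Add(165, -25872), -1) = Pow(-25707, -1) = Rational(-1, 25707) ≈ -3.8900e-5)
Add(Add(Function('U')(144, -46), g), f) = Add(Add(Add(-42, -46), 7203), Rational(-1, 25707)) = Add(Add(-88, 7203), Rational(-1, 25707)) = Add(7115, Rational(-1, 25707)) = Rational(182905304, 25707)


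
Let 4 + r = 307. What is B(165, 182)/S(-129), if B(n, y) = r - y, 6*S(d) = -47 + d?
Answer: -33/8 ≈ -4.1250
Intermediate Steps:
r = 303 (r = -4 + 307 = 303)
S(d) = -47/6 + d/6 (S(d) = (-47 + d)/6 = -47/6 + d/6)
B(n, y) = 303 - y
B(165, 182)/S(-129) = (303 - 1*182)/(-47/6 + (⅙)*(-129)) = (303 - 182)/(-47/6 - 43/2) = 121/(-88/3) = 121*(-3/88) = -33/8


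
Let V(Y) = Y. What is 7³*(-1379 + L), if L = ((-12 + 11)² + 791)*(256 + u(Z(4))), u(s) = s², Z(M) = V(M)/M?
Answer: 69342595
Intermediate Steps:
Z(M) = 1 (Z(M) = M/M = 1)
L = 203544 (L = ((-12 + 11)² + 791)*(256 + 1²) = ((-1)² + 791)*(256 + 1) = (1 + 791)*257 = 792*257 = 203544)
7³*(-1379 + L) = 7³*(-1379 + 203544) = 343*202165 = 69342595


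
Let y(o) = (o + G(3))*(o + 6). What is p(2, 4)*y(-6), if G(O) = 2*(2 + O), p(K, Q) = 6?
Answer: 0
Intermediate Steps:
G(O) = 4 + 2*O
y(o) = (6 + o)*(10 + o) (y(o) = (o + (4 + 2*3))*(o + 6) = (o + (4 + 6))*(6 + o) = (o + 10)*(6 + o) = (10 + o)*(6 + o) = (6 + o)*(10 + o))
p(2, 4)*y(-6) = 6*(60 + (-6)² + 16*(-6)) = 6*(60 + 36 - 96) = 6*0 = 0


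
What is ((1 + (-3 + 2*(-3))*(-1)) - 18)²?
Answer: 64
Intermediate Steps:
((1 + (-3 + 2*(-3))*(-1)) - 18)² = ((1 + (-3 - 6)*(-1)) - 18)² = ((1 - 9*(-1)) - 18)² = ((1 + 9) - 18)² = (10 - 18)² = (-8)² = 64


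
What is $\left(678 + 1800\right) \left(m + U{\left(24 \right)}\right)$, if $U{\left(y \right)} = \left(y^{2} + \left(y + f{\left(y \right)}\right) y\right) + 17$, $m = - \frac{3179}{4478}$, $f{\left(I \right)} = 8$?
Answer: $\frac{7547218581}{2239} \approx 3.3708 \cdot 10^{6}$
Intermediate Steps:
$m = - \frac{3179}{4478}$ ($m = \left(-3179\right) \frac{1}{4478} = - \frac{3179}{4478} \approx -0.70992$)
$U{\left(y \right)} = 17 + y^{2} + y \left(8 + y\right)$ ($U{\left(y \right)} = \left(y^{2} + \left(y + 8\right) y\right) + 17 = \left(y^{2} + \left(8 + y\right) y\right) + 17 = \left(y^{2} + y \left(8 + y\right)\right) + 17 = 17 + y^{2} + y \left(8 + y\right)$)
$\left(678 + 1800\right) \left(m + U{\left(24 \right)}\right) = \left(678 + 1800\right) \left(- \frac{3179}{4478} + \left(17 + 2 \cdot 24^{2} + 8 \cdot 24\right)\right) = 2478 \left(- \frac{3179}{4478} + \left(17 + 2 \cdot 576 + 192\right)\right) = 2478 \left(- \frac{3179}{4478} + \left(17 + 1152 + 192\right)\right) = 2478 \left(- \frac{3179}{4478} + 1361\right) = 2478 \cdot \frac{6091379}{4478} = \frac{7547218581}{2239}$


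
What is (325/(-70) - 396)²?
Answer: 31460881/196 ≈ 1.6051e+5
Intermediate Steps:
(325/(-70) - 396)² = (325*(-1/70) - 396)² = (-65/14 - 396)² = (-5609/14)² = 31460881/196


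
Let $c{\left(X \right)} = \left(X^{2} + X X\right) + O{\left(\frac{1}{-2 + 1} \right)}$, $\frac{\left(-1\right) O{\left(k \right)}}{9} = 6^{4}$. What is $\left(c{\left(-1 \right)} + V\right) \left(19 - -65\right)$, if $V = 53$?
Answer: $-975156$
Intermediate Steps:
$O{\left(k \right)} = -11664$ ($O{\left(k \right)} = - 9 \cdot 6^{4} = \left(-9\right) 1296 = -11664$)
$c{\left(X \right)} = -11664 + 2 X^{2}$ ($c{\left(X \right)} = \left(X^{2} + X X\right) - 11664 = \left(X^{2} + X^{2}\right) - 11664 = 2 X^{2} - 11664 = -11664 + 2 X^{2}$)
$\left(c{\left(-1 \right)} + V\right) \left(19 - -65\right) = \left(\left(-11664 + 2 \left(-1\right)^{2}\right) + 53\right) \left(19 - -65\right) = \left(\left(-11664 + 2 \cdot 1\right) + 53\right) \left(19 + 65\right) = \left(\left(-11664 + 2\right) + 53\right) 84 = \left(-11662 + 53\right) 84 = \left(-11609\right) 84 = -975156$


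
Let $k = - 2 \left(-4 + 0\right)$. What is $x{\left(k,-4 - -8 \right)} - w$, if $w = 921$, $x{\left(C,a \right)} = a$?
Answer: $-917$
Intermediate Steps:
$k = 8$ ($k = \left(-2\right) \left(-4\right) = 8$)
$x{\left(k,-4 - -8 \right)} - w = \left(-4 - -8\right) - 921 = \left(-4 + 8\right) - 921 = 4 - 921 = -917$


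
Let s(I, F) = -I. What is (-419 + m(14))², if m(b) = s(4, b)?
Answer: 178929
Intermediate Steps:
m(b) = -4 (m(b) = -1*4 = -4)
(-419 + m(14))² = (-419 - 4)² = (-423)² = 178929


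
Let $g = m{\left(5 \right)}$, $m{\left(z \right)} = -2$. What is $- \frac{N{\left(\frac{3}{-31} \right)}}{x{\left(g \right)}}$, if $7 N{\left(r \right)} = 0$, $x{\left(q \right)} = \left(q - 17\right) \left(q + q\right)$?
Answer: $0$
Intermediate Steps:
$g = -2$
$x{\left(q \right)} = 2 q \left(-17 + q\right)$ ($x{\left(q \right)} = \left(-17 + q\right) 2 q = 2 q \left(-17 + q\right)$)
$N{\left(r \right)} = 0$ ($N{\left(r \right)} = \frac{1}{7} \cdot 0 = 0$)
$- \frac{N{\left(\frac{3}{-31} \right)}}{x{\left(g \right)}} = - \frac{0}{2 \left(-2\right) \left(-17 - 2\right)} = - \frac{0}{2 \left(-2\right) \left(-19\right)} = - \frac{0}{76} = \left(-1\right) 0 = 0$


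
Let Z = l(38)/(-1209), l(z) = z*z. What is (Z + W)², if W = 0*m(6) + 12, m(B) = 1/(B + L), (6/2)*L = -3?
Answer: 170668096/1461681 ≈ 116.76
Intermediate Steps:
L = -1 (L = (⅓)*(-3) = -1)
m(B) = 1/(-1 + B) (m(B) = 1/(B - 1) = 1/(-1 + B))
l(z) = z²
W = 12 (W = 0/(-1 + 6) + 12 = 0/5 + 12 = 0*(⅕) + 12 = 0 + 12 = 12)
Z = -1444/1209 (Z = 38²/(-1209) = 1444*(-1/1209) = -1444/1209 ≈ -1.1944)
(Z + W)² = (-1444/1209 + 12)² = (13064/1209)² = 170668096/1461681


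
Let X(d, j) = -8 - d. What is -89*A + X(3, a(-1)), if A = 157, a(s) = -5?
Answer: -13984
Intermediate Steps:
-89*A + X(3, a(-1)) = -89*157 + (-8 - 1*3) = -13973 + (-8 - 3) = -13973 - 11 = -13984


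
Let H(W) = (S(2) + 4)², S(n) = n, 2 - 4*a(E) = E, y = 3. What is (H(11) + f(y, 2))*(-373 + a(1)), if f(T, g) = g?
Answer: -28329/2 ≈ -14165.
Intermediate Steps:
a(E) = ½ - E/4
H(W) = 36 (H(W) = (2 + 4)² = 6² = 36)
(H(11) + f(y, 2))*(-373 + a(1)) = (36 + 2)*(-373 + (½ - ¼*1)) = 38*(-373 + (½ - ¼)) = 38*(-373 + ¼) = 38*(-1491/4) = -28329/2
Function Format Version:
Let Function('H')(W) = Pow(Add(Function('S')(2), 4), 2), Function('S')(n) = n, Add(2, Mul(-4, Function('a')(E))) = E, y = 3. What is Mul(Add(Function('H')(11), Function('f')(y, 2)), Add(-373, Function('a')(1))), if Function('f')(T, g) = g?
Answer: Rational(-28329, 2) ≈ -14165.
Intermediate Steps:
Function('a')(E) = Add(Rational(1, 2), Mul(Rational(-1, 4), E))
Function('H')(W) = 36 (Function('H')(W) = Pow(Add(2, 4), 2) = Pow(6, 2) = 36)
Mul(Add(Function('H')(11), Function('f')(y, 2)), Add(-373, Function('a')(1))) = Mul(Add(36, 2), Add(-373, Add(Rational(1, 2), Mul(Rational(-1, 4), 1)))) = Mul(38, Add(-373, Add(Rational(1, 2), Rational(-1, 4)))) = Mul(38, Add(-373, Rational(1, 4))) = Mul(38, Rational(-1491, 4)) = Rational(-28329, 2)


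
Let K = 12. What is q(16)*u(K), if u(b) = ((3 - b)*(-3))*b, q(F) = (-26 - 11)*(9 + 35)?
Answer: -527472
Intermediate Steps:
q(F) = -1628 (q(F) = -37*44 = -1628)
u(b) = b*(-9 + 3*b) (u(b) = (-9 + 3*b)*b = b*(-9 + 3*b))
q(16)*u(K) = -4884*12*(-3 + 12) = -4884*12*9 = -1628*324 = -527472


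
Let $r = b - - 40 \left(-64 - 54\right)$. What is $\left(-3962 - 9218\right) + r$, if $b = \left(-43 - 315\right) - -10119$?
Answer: $-8139$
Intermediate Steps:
$b = 9761$ ($b = \left(-43 - 315\right) + 10119 = -358 + 10119 = 9761$)
$r = 5041$ ($r = 9761 - - 40 \left(-64 - 54\right) = 9761 - \left(-40\right) \left(-118\right) = 9761 - 4720 = 5041$)
$\left(-3962 - 9218\right) + r = \left(-3962 - 9218\right) + 5041 = -13180 + 5041 = -8139$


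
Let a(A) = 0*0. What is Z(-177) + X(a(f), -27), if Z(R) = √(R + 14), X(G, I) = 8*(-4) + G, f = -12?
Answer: -32 + I*√163 ≈ -32.0 + 12.767*I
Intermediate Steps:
a(A) = 0
X(G, I) = -32 + G
Z(R) = √(14 + R)
Z(-177) + X(a(f), -27) = √(14 - 177) + (-32 + 0) = √(-163) - 32 = I*√163 - 32 = -32 + I*√163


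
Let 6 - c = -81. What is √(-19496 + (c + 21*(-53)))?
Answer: I*√20522 ≈ 143.26*I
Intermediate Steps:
c = 87 (c = 6 - 1*(-81) = 6 + 81 = 87)
√(-19496 + (c + 21*(-53))) = √(-19496 + (87 + 21*(-53))) = √(-19496 + (87 - 1113)) = √(-19496 - 1026) = √(-20522) = I*√20522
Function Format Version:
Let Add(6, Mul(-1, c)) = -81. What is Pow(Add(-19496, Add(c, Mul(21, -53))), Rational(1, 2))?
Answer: Mul(I, Pow(20522, Rational(1, 2))) ≈ Mul(143.26, I)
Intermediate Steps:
c = 87 (c = Add(6, Mul(-1, -81)) = Add(6, 81) = 87)
Pow(Add(-19496, Add(c, Mul(21, -53))), Rational(1, 2)) = Pow(Add(-19496, Add(87, Mul(21, -53))), Rational(1, 2)) = Pow(Add(-19496, Add(87, -1113)), Rational(1, 2)) = Pow(Add(-19496, -1026), Rational(1, 2)) = Pow(-20522, Rational(1, 2)) = Mul(I, Pow(20522, Rational(1, 2)))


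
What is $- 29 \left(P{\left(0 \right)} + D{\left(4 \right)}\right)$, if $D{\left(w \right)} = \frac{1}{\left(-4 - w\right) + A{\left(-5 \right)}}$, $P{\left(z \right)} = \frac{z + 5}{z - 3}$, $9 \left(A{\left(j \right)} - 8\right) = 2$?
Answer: $- \frac{493}{6} \approx -82.167$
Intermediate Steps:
$A{\left(j \right)} = \frac{74}{9}$ ($A{\left(j \right)} = 8 + \frac{1}{9} \cdot 2 = 8 + \frac{2}{9} = \frac{74}{9}$)
$P{\left(z \right)} = \frac{5 + z}{-3 + z}$
$D{\left(w \right)} = \frac{1}{\frac{38}{9} - w}$ ($D{\left(w \right)} = \frac{1}{\left(-4 - w\right) + \frac{74}{9}} = \frac{1}{\frac{38}{9} - w}$)
$- 29 \left(P{\left(0 \right)} + D{\left(4 \right)}\right) = - 29 \left(\frac{5 + 0}{-3 + 0} - \frac{9}{-38 + 9 \cdot 4}\right) = - 29 \left(\frac{1}{-3} \cdot 5 - \frac{9}{-38 + 36}\right) = - 29 \left(\left(- \frac{1}{3}\right) 5 - \frac{9}{-2}\right) = - 29 \left(- \frac{5}{3} - - \frac{9}{2}\right) = - 29 \left(- \frac{5}{3} + \frac{9}{2}\right) = \left(-29\right) \frac{17}{6} = - \frac{493}{6}$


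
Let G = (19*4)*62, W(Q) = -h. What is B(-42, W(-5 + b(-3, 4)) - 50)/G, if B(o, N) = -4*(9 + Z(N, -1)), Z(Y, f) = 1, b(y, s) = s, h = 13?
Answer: -5/589 ≈ -0.0084890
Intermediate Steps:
W(Q) = -13 (W(Q) = -1*13 = -13)
B(o, N) = -40 (B(o, N) = -4*(9 + 1) = -4*10 = -40)
G = 4712 (G = 76*62 = 4712)
B(-42, W(-5 + b(-3, 4)) - 50)/G = -40/4712 = -40*1/4712 = -5/589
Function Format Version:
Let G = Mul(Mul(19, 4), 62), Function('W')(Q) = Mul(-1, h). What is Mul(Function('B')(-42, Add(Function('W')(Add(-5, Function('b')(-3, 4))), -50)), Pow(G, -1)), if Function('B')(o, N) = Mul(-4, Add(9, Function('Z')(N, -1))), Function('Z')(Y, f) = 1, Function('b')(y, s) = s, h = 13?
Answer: Rational(-5, 589) ≈ -0.0084890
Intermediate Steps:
Function('W')(Q) = -13 (Function('W')(Q) = Mul(-1, 13) = -13)
Function('B')(o, N) = -40 (Function('B')(o, N) = Mul(-4, Add(9, 1)) = Mul(-4, 10) = -40)
G = 4712 (G = Mul(76, 62) = 4712)
Mul(Function('B')(-42, Add(Function('W')(Add(-5, Function('b')(-3, 4))), -50)), Pow(G, -1)) = Mul(-40, Pow(4712, -1)) = Mul(-40, Rational(1, 4712)) = Rational(-5, 589)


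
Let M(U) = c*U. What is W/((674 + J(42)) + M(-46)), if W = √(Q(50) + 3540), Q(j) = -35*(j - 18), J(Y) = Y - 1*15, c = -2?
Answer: 22*√5/793 ≈ 0.062035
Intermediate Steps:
J(Y) = -15 + Y (J(Y) = Y - 15 = -15 + Y)
Q(j) = 630 - 35*j (Q(j) = -35*(-18 + j) = 630 - 35*j)
M(U) = -2*U
W = 22*√5 (W = √((630 - 35*50) + 3540) = √((630 - 1750) + 3540) = √(-1120 + 3540) = √2420 = 22*√5 ≈ 49.193)
W/((674 + J(42)) + M(-46)) = (22*√5)/((674 + (-15 + 42)) - 2*(-46)) = (22*√5)/((674 + 27) + 92) = (22*√5)/(701 + 92) = (22*√5)/793 = (22*√5)*(1/793) = 22*√5/793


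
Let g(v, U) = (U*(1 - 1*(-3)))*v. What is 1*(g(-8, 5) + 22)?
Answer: -138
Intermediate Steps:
g(v, U) = 4*U*v (g(v, U) = (U*(1 + 3))*v = (U*4)*v = (4*U)*v = 4*U*v)
1*(g(-8, 5) + 22) = 1*(4*5*(-8) + 22) = 1*(-160 + 22) = 1*(-138) = -138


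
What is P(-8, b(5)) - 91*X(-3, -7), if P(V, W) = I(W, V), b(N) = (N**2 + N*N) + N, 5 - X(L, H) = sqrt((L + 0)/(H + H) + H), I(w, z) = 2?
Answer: -453 + 13*I*sqrt(1330)/2 ≈ -453.0 + 237.05*I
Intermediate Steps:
X(L, H) = 5 - sqrt(H + L/(2*H)) (X(L, H) = 5 - sqrt((L + 0)/(H + H) + H) = 5 - sqrt(L/((2*H)) + H) = 5 - sqrt(L*(1/(2*H)) + H) = 5 - sqrt(L/(2*H) + H) = 5 - sqrt(H + L/(2*H)))
b(N) = N + 2*N**2 (b(N) = (N**2 + N**2) + N = 2*N**2 + N = N + 2*N**2)
P(V, W) = 2
P(-8, b(5)) - 91*X(-3, -7) = 2 - 91*(5 - sqrt(4*(-7) + 2*(-3)/(-7))/2) = 2 - 91*(5 - sqrt(-28 + 2*(-3)*(-1/7))/2) = 2 - 91*(5 - sqrt(-28 + 6/7)/2) = 2 - 91*(5 - I*sqrt(1330)/14) = 2 + (-455 + 13*I*sqrt(1330)/2) = -453 + 13*I*sqrt(1330)/2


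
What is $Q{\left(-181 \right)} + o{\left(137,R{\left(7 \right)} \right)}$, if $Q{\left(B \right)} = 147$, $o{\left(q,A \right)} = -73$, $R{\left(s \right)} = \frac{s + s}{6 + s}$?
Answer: $74$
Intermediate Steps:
$R{\left(s \right)} = \frac{2 s}{6 + s}$
$Q{\left(-181 \right)} + o{\left(137,R{\left(7 \right)} \right)} = 147 - 73 = 74$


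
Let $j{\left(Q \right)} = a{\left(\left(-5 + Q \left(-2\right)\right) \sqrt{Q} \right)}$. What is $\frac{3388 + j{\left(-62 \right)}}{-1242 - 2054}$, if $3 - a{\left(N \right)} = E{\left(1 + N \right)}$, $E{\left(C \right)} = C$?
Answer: $- \frac{1695}{1648} + \frac{119 i \sqrt{62}}{3296} \approx -1.0285 + 0.28429 i$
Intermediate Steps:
$a{\left(N \right)} = 2 - N$ ($a{\left(N \right)} = 3 - \left(1 + N\right) = 2 - N$)
$j{\left(Q \right)} = 2 - \sqrt{Q} \left(-5 - 2 Q\right)$ ($j{\left(Q \right)} = 2 - \left(-5 + Q \left(-2\right)\right) \sqrt{Q} = 2 - \left(-5 - 2 Q\right) \sqrt{Q} = 2 - \sqrt{Q} \left(-5 - 2 Q\right)$)
$\frac{3388 + j{\left(-62 \right)}}{-1242 - 2054} = \frac{3388 + \left(2 + \sqrt{-62} \left(5 + 2 \left(-62\right)\right)\right)}{-1242 - 2054} = \frac{3388 + \left(2 + i \sqrt{62} \left(5 - 124\right)\right)}{-3296} = \left(3388 + \left(2 + i \sqrt{62} \left(-119\right)\right)\right) \left(- \frac{1}{3296}\right) = \left(3388 + \left(2 - 119 i \sqrt{62}\right)\right) \left(- \frac{1}{3296}\right) = \left(3390 - 119 i \sqrt{62}\right) \left(- \frac{1}{3296}\right) = - \frac{1695}{1648} + \frac{119 i \sqrt{62}}{3296}$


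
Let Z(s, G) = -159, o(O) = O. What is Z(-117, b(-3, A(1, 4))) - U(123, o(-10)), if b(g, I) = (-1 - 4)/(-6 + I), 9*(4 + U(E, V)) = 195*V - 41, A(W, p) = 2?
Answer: 596/9 ≈ 66.222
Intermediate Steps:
U(E, V) = -77/9 + 65*V/3 (U(E, V) = -4 + (195*V - 41)/9 = -4 + (-41 + 195*V)/9 = -4 + (-41/9 + 65*V/3) = -77/9 + 65*V/3)
b(g, I) = -5/(-6 + I)
Z(-117, b(-3, A(1, 4))) - U(123, o(-10)) = -159 - (-77/9 + (65/3)*(-10)) = -159 - (-77/9 - 650/3) = -159 - 1*(-2027/9) = -159 + 2027/9 = 596/9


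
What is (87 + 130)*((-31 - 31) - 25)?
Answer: -18879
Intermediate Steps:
(87 + 130)*((-31 - 31) - 25) = 217*(-62 - 25) = 217*(-87) = -18879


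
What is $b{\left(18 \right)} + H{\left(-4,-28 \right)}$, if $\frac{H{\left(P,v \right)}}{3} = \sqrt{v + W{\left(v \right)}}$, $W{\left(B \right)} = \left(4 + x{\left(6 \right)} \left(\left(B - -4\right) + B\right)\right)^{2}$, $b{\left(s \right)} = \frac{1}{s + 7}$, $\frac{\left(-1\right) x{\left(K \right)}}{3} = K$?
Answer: $\frac{1}{25} + 6 \sqrt{220893} \approx 2820.0$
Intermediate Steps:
$x{\left(K \right)} = - 3 K$
$b{\left(s \right)} = \frac{1}{7 + s}$
$W{\left(B \right)} = \left(-68 - 36 B\right)^{2}$ ($W{\left(B \right)} = \left(4 + \left(-3\right) 6 \left(\left(B - -4\right) + B\right)\right)^{2} = \left(4 - 18 \left(\left(B + 4\right) + B\right)\right)^{2} = \left(4 - 18 \left(\left(4 + B\right) + B\right)\right)^{2} = \left(4 - 18 \left(4 + 2 B\right)\right)^{2} = \left(4 - \left(72 + 36 B\right)\right)^{2} = \left(-68 - 36 B\right)^{2}$)
$H{\left(P,v \right)} = 3 \sqrt{v + 16 \left(17 + 9 v\right)^{2}}$
$b{\left(18 \right)} + H{\left(-4,-28 \right)} = \frac{1}{7 + 18} + 3 \sqrt{-28 + 16 \left(17 + 9 \left(-28\right)\right)^{2}} = \frac{1}{25} + 3 \sqrt{-28 + 16 \left(17 - 252\right)^{2}} = \frac{1}{25} + 3 \sqrt{-28 + 16 \left(-235\right)^{2}} = \frac{1}{25} + 3 \sqrt{-28 + 16 \cdot 55225} = \frac{1}{25} + 3 \sqrt{-28 + 883600} = \frac{1}{25} + 3 \sqrt{883572} = \frac{1}{25} + 3 \cdot 2 \sqrt{220893} = \frac{1}{25} + 6 \sqrt{220893}$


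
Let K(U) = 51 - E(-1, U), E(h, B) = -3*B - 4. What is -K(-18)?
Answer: -1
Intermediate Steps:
E(h, B) = -4 - 3*B
K(U) = 55 + 3*U (K(U) = 51 - (-4 - 3*U) = 51 + (4 + 3*U) = 55 + 3*U)
-K(-18) = -(55 + 3*(-18)) = -(55 - 54) = -1*1 = -1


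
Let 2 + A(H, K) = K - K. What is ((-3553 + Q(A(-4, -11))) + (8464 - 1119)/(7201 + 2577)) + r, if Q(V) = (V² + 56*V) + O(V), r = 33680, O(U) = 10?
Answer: 293630907/9778 ≈ 30030.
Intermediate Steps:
A(H, K) = -2 (A(H, K) = -2 + (K - K) = -2 + 0 = -2)
Q(V) = 10 + V² + 56*V (Q(V) = (V² + 56*V) + 10 = 10 + V² + 56*V)
((-3553 + Q(A(-4, -11))) + (8464 - 1119)/(7201 + 2577)) + r = ((-3553 + (10 + (-2)² + 56*(-2))) + (8464 - 1119)/(7201 + 2577)) + 33680 = ((-3553 + (10 + 4 - 112)) + 7345/9778) + 33680 = ((-3553 - 98) + 7345*(1/9778)) + 33680 = (-3651 + 7345/9778) + 33680 = -35692133/9778 + 33680 = 293630907/9778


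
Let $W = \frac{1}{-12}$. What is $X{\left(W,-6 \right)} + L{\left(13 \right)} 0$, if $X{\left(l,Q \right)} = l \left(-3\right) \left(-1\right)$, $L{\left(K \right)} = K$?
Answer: $- \frac{1}{4} \approx -0.25$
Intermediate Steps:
$W = - \frac{1}{12} \approx -0.083333$
$X{\left(l,Q \right)} = 3 l$ ($X{\left(l,Q \right)} = - 3 l \left(-1\right) = 3 l$)
$X{\left(W,-6 \right)} + L{\left(13 \right)} 0 = 3 \left(- \frac{1}{12}\right) + 13 \cdot 0 = - \frac{1}{4} + 0 = - \frac{1}{4}$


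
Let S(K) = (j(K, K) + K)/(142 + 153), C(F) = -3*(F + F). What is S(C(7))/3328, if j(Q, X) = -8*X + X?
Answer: 63/245440 ≈ 0.00025668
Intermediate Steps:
C(F) = -6*F
j(Q, X) = -7*X
S(K) = -6*K/295 (S(K) = (-7*K + K)/(142 + 153) = -6*K/295)
S(C(7))/3328 = -(-36)*7/295/3328 = -6/295*(-42)*(1/3328) = (252/295)*(1/3328) = 63/245440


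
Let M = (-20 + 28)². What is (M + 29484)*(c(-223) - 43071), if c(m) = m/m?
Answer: -1272632360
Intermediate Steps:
c(m) = 1
M = 64 (M = 8² = 64)
(M + 29484)*(c(-223) - 43071) = (64 + 29484)*(1 - 43071) = 29548*(-43070) = -1272632360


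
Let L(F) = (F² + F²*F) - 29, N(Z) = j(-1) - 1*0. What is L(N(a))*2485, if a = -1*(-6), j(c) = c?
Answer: -72065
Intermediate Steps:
a = 6
N(Z) = -1 (N(Z) = -1 - 1*0 = -1 + 0 = -1)
L(F) = -29 + F² + F³ (L(F) = (F² + F³) - 29 = -29 + F² + F³)
L(N(a))*2485 = (-29 + (-1)² + (-1)³)*2485 = (-29 + 1 - 1)*2485 = -29*2485 = -72065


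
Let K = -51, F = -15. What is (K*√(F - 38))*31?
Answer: -1581*I*√53 ≈ -11510.0*I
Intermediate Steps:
(K*√(F - 38))*31 = -51*√(-15 - 38)*31 = -51*I*√53*31 = -1581*I*√53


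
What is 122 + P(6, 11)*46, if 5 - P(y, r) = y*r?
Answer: -2684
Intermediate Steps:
P(y, r) = 5 - r*y (P(y, r) = 5 - y*r = 5 - r*y)
122 + P(6, 11)*46 = 122 + (5 - 1*11*6)*46 = 122 + (5 - 66)*46 = 122 - 61*46 = 122 - 2806 = -2684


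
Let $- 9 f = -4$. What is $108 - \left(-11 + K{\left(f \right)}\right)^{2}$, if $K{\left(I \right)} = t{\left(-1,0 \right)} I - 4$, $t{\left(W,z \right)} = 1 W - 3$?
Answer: $- \frac{14053}{81} \approx -173.49$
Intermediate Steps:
$f = \frac{4}{9}$ ($f = \left(- \frac{1}{9}\right) \left(-4\right) = \frac{4}{9} \approx 0.44444$)
$t{\left(W,z \right)} = -3 + W$ ($t{\left(W,z \right)} = W - 3 = -3 + W$)
$K{\left(I \right)} = -4 - 4 I$ ($K{\left(I \right)} = \left(-3 - 1\right) I - 4 = - 4 I - 4 = -4 - 4 I$)
$108 - \left(-11 + K{\left(f \right)}\right)^{2} = 108 - \left(-11 - \frac{52}{9}\right)^{2} = 108 - \left(- \frac{151}{9}\right)^{2} = 108 - \frac{22801}{81} = - \frac{14053}{81}$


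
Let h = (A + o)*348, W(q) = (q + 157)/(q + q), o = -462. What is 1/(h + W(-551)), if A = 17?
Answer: -551/85327663 ≈ -6.4575e-6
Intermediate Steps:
W(q) = (157 + q)/(2*q) (W(q) = (157 + q)/((2*q)) = (157 + q)*(1/(2*q)) = (157 + q)/(2*q))
h = -154860 (h = (17 - 462)*348 = -445*348 = -154860)
1/(h + W(-551)) = 1/(-154860 + (½)*(157 - 551)/(-551)) = 1/(-154860 + (½)*(-1/551)*(-394)) = 1/(-154860 + 197/551) = 1/(-85327663/551) = -551/85327663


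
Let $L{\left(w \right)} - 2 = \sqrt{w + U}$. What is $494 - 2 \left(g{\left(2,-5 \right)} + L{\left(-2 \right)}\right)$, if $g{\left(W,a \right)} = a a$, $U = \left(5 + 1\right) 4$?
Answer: $440 - 2 \sqrt{22} \approx 430.62$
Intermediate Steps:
$U = 24$ ($U = 6 \cdot 4 = 24$)
$g{\left(W,a \right)} = a^{2}$
$L{\left(w \right)} = 2 + \sqrt{24 + w}$ ($L{\left(w \right)} = 2 + \sqrt{w + 24} = 2 + \sqrt{24 + w}$)
$494 - 2 \left(g{\left(2,-5 \right)} + L{\left(-2 \right)}\right) = 494 - 2 \left(\left(-5\right)^{2} + \left(2 + \sqrt{24 - 2}\right)\right) = 494 - 2 \left(25 + \left(2 + \sqrt{22}\right)\right) = 494 - 2 \left(27 + \sqrt{22}\right) = 494 - \left(54 + 2 \sqrt{22}\right) = 440 - 2 \sqrt{22}$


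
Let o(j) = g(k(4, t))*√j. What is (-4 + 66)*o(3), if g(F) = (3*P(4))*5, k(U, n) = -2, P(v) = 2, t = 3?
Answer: 1860*√3 ≈ 3221.6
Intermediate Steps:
g(F) = 30 (g(F) = (3*2)*5 = 6*5 = 30)
o(j) = 30*√j
(-4 + 66)*o(3) = (-4 + 66)*(30*√3) = 62*(30*√3) = 1860*√3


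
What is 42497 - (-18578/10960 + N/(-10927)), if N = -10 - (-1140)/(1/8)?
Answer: 2544870083823/59879960 ≈ 42500.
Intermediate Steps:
N = 9110 (N = -10 - (-1140)/⅛ = -10 - (-1140)*8 = -10 - 19*(-480) = -10 + 9120 = 9110)
42497 - (-18578/10960 + N/(-10927)) = 42497 - (-18578/10960 + 9110/(-10927)) = 42497 - (-18578*1/10960 + 9110*(-1/10927)) = 42497 - (-9289/5480 - 9110/10927) = 42497 - 1*(-151423703/59879960) = 42497 + 151423703/59879960 = 2544870083823/59879960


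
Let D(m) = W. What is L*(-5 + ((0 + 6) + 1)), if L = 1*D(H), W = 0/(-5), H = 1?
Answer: 0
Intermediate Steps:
W = 0 (W = 0*(-⅕) = 0)
D(m) = 0
L = 0 (L = 1*0 = 0)
L*(-5 + ((0 + 6) + 1)) = 0*(-5 + ((0 + 6) + 1)) = 0*(-5 + (6 + 1)) = 0*(-5 + 7) = 0*2 = 0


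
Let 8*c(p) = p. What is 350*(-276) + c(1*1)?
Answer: -772799/8 ≈ -96600.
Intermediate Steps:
c(p) = p/8
350*(-276) + c(1*1) = 350*(-276) + (1*1)/8 = -96600 + (⅛)*1 = -96600 + ⅛ = -772799/8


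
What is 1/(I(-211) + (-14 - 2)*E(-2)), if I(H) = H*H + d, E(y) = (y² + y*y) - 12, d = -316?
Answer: 1/44269 ≈ 2.2589e-5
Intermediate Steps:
E(y) = -12 + 2*y² (E(y) = (y² + y²) - 12 = 2*y² - 12 = -12 + 2*y²)
I(H) = -316 + H² (I(H) = H*H - 316 = H² - 316 = -316 + H²)
1/(I(-211) + (-14 - 2)*E(-2)) = 1/((-316 + (-211)²) + (-14 - 2)*(-12 + 2*(-2)²)) = 1/((-316 + 44521) - 16*(-12 + 2*4)) = 1/(44205 - 16*(-12 + 8)) = 1/(44205 - 16*(-4)) = 1/(44205 + 64) = 1/44269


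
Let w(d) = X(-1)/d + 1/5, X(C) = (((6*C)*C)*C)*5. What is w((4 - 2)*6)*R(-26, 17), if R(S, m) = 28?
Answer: -322/5 ≈ -64.400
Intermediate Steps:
X(C) = 30*C³ (X(C) = ((6*C²)*C)*5 = (6*C³)*5 = 30*C³)
w(d) = ⅕ - 30/d (w(d) = (30*(-1)³)/d + 1/5 = (30*(-1))/d + 1*(⅕) = -30/d + ⅕ = ⅕ - 30/d)
w((4 - 2)*6)*R(-26, 17) = ((-150 + (4 - 2)*6)/(5*(((4 - 2)*6))))*28 = ((-150 + 2*6)/(5*((2*6))))*28 = ((⅕)*(-150 + 12)/12)*28 = ((⅕)*(1/12)*(-138))*28 = -23/10*28 = -322/5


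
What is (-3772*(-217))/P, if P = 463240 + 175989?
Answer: 818524/639229 ≈ 1.2805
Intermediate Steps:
P = 639229
(-3772*(-217))/P = -3772*(-217)/639229 = 818524*(1/639229) = 818524/639229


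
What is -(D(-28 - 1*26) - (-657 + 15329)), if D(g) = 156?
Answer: 14516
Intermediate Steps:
-(D(-28 - 1*26) - (-657 + 15329)) = -(156 - (-657 + 15329)) = -(156 - 1*14672) = -(156 - 14672) = -1*(-14516) = 14516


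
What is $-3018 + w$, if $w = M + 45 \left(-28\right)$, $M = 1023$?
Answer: $-3255$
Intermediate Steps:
$w = -237$ ($w = 1023 + 45 \left(-28\right) = 1023 - 1260 = -237$)
$-3018 + w = -3018 - 237 = -3255$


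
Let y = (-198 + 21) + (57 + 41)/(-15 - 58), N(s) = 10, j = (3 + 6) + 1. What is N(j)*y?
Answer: -130190/73 ≈ -1783.4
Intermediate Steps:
j = 10 (j = 9 + 1 = 10)
y = -13019/73 (y = -177 + 98/(-73) = -177 + 98*(-1/73) = -177 - 98/73 = -13019/73 ≈ -178.34)
N(j)*y = 10*(-13019/73) = -130190/73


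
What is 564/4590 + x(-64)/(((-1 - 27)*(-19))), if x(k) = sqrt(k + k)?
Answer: 94/765 + 2*I*sqrt(2)/133 ≈ 0.12288 + 0.021266*I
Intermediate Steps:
x(k) = sqrt(2)*sqrt(k) (x(k) = sqrt(2*k) = sqrt(2)*sqrt(k))
564/4590 + x(-64)/(((-1 - 27)*(-19))) = 564/4590 + (sqrt(2)*sqrt(-64))/(((-1 - 27)*(-19))) = 564*(1/4590) + (sqrt(2)*(8*I))/((-28*(-19))) = 94/765 + (8*I*sqrt(2))/532 = 94/765 + (8*I*sqrt(2))*(1/532) = 94/765 + 2*I*sqrt(2)/133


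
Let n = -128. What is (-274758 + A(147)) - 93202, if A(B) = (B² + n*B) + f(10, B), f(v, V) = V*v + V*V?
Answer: -342088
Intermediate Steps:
f(v, V) = V² + V*v (f(v, V) = V*v + V² = V² + V*v)
A(B) = B² - 128*B + B*(10 + B) (A(B) = (B² - 128*B) + B*(B + 10) = (B² - 128*B) + B*(10 + B) = B² - 128*B + B*(10 + B))
(-274758 + A(147)) - 93202 = (-274758 + 2*147*(-59 + 147)) - 93202 = (-274758 + 2*147*88) - 93202 = (-274758 + 25872) - 93202 = -248886 - 93202 = -342088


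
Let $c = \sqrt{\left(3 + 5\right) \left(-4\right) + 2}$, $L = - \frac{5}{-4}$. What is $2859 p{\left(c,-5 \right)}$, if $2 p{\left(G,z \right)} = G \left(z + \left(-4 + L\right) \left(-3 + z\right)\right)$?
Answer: $\frac{48603 i \sqrt{30}}{2} \approx 1.331 \cdot 10^{5} i$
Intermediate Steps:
$L = \frac{5}{4}$ ($L = \left(-5\right) \left(- \frac{1}{4}\right) = \frac{5}{4} \approx 1.25$)
$c = i \sqrt{30}$ ($c = \sqrt{8 \left(-4\right) + 2} = \sqrt{-32 + 2} = \sqrt{-30} = i \sqrt{30} \approx 5.4772 i$)
$p{\left(G,z \right)} = \frac{G \left(\frac{33}{4} - \frac{7 z}{4}\right)}{2}$ ($p{\left(G,z \right)} = \frac{G \left(z + \left(-4 + \frac{5}{4}\right) \left(-3 + z\right)\right)}{2} = \frac{G \left(z - \frac{11 \left(-3 + z\right)}{4}\right)}{2} = \frac{G \left(z - \left(- \frac{33}{4} + \frac{11 z}{4}\right)\right)}{2} = \frac{G \left(\frac{33}{4} - \frac{7 z}{4}\right)}{2}$)
$2859 p{\left(c,-5 \right)} = 2859 \frac{i \sqrt{30} \left(33 - -35\right)}{8} = 2859 \frac{i \sqrt{30} \left(33 + 35\right)}{8} = 2859 \cdot \frac{1}{8} i \sqrt{30} \cdot 68 = 2859 \frac{17 i \sqrt{30}}{2} = \frac{48603 i \sqrt{30}}{2}$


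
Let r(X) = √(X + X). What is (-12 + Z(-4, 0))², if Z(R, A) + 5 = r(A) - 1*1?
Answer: 324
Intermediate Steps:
r(X) = √2*√X (r(X) = √(2*X) = √2*√X)
Z(R, A) = -6 + √2*√A (Z(R, A) = -5 + (√2*√A - 1*1) = -5 + (√2*√A - 1) = -5 + (-1 + √2*√A) = -6 + √2*√A)
(-12 + Z(-4, 0))² = (-12 + (-6 + √2*√0))² = (-12 + (-6 + √2*0))² = (-12 + (-6 + 0))² = (-12 - 6)² = (-18)² = 324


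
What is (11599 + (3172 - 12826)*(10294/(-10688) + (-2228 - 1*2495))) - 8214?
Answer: 121865979113/2672 ≈ 4.5609e+7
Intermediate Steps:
(11599 + (3172 - 12826)*(10294/(-10688) + (-2228 - 1*2495))) - 8214 = (11599 - 9654*(10294*(-1/10688) + (-2228 - 2495))) - 8214 = (11599 - 9654*(-5147/5344 - 4723)) - 8214 = (11599 - 9654*(-25244859/5344)) - 8214 = (11599 + 121856934393/2672) - 8214 = 121887926921/2672 - 8214 = 121865979113/2672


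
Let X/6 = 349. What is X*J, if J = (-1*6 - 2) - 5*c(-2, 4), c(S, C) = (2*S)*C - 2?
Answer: 171708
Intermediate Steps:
c(S, C) = -2 + 2*C*S (c(S, C) = 2*C*S - 2 = -2 + 2*C*S)
X = 2094 (X = 6*349 = 2094)
J = 82 (J = (-1*6 - 2) - 5*(-2 + 2*4*(-2)) = (-6 - 2) - 5*(-2 - 16) = -8 - 5*(-18) = -8 - 1*(-90) = -8 + 90 = 82)
X*J = 2094*82 = 171708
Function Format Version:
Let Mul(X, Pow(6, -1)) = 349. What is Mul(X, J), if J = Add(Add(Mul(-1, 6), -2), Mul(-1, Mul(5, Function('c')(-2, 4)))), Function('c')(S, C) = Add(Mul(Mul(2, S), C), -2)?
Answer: 171708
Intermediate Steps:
Function('c')(S, C) = Add(-2, Mul(2, C, S)) (Function('c')(S, C) = Add(Mul(2, C, S), -2) = Add(-2, Mul(2, C, S)))
X = 2094 (X = Mul(6, 349) = 2094)
J = 82 (J = Add(Add(Mul(-1, 6), -2), Mul(-1, Mul(5, Add(-2, Mul(2, 4, -2))))) = Add(Add(-6, -2), Mul(-1, Mul(5, Add(-2, -16)))) = Add(-8, Mul(-1, Mul(5, -18))) = Add(-8, Mul(-1, -90)) = Add(-8, 90) = 82)
Mul(X, J) = Mul(2094, 82) = 171708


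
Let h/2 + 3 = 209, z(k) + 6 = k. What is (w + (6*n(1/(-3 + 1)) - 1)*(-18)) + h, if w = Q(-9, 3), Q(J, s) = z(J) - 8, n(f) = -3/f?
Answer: -241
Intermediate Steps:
z(k) = -6 + k
h = 412 (h = -6 + 2*209 = -6 + 418 = 412)
Q(J, s) = -14 + J (Q(J, s) = (-6 + J) - 8 = -14 + J)
w = -23 (w = -14 - 9 = -23)
(w + (6*n(1/(-3 + 1)) - 1)*(-18)) + h = (-23 + (6*(-3/(1/(-3 + 1))) - 1)*(-18)) + 412 = (-23 + (6*(-3/(1/(-2))) - 1)*(-18)) + 412 = (-23 + (6*(-3/(-½)) - 1)*(-18)) + 412 = (-23 + (6*(-3*(-2)) - 1)*(-18)) + 412 = (-23 + (6*6 - 1)*(-18)) + 412 = (-23 + (36 - 1)*(-18)) + 412 = (-23 + 35*(-18)) + 412 = (-23 - 630) + 412 = -653 + 412 = -241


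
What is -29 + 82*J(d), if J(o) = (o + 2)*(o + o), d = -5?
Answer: 2431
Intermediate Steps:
J(o) = 2*o*(2 + o) (J(o) = (2 + o)*(2*o) = 2*o*(2 + o))
-29 + 82*J(d) = -29 + 82*(2*(-5)*(2 - 5)) = -29 + 82*(2*(-5)*(-3)) = -29 + 82*30 = -29 + 2460 = 2431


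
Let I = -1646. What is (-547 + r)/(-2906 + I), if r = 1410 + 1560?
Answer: -2423/4552 ≈ -0.53229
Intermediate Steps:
r = 2970
(-547 + r)/(-2906 + I) = (-547 + 2970)/(-2906 - 1646) = 2423/(-4552) = 2423*(-1/4552) = -2423/4552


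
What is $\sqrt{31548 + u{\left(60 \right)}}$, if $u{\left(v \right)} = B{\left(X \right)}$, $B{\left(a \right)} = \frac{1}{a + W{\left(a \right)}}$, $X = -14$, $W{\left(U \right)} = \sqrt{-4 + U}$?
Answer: $\sqrt{\frac{441671 - 94644 i \sqrt{2}}{14 - 3 i \sqrt{2}}} \approx 177.62 - 6.0 \cdot 10^{-5} i$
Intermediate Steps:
$B{\left(a \right)} = \frac{1}{a + \sqrt{-4 + a}}$
$u{\left(v \right)} = \frac{1}{-14 + 3 i \sqrt{2}}$ ($u{\left(v \right)} = \frac{1}{-14 + \sqrt{-4 - 14}} = \frac{1}{-14 + \sqrt{-18}} = \frac{1}{-14 + 3 i \sqrt{2}}$)
$\sqrt{31548 + u{\left(60 \right)}} = \sqrt{31548 - \left(\frac{7}{107} + \frac{3 i \sqrt{2}}{214}\right)} = \sqrt{\frac{3375629}{107} - \frac{3 i \sqrt{2}}{214}}$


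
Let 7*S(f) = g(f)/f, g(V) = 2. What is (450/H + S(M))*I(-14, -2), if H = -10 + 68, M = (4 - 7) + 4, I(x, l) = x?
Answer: -3266/29 ≈ -112.62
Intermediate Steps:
M = 1 (M = -3 + 4 = 1)
H = 58
S(f) = 2/(7*f) (S(f) = (2/f)/7 = 2/(7*f))
(450/H + S(M))*I(-14, -2) = (450/58 + (2/7)/1)*(-14) = (450*(1/58) + (2/7)*1)*(-14) = (225/29 + 2/7)*(-14) = (1633/203)*(-14) = -3266/29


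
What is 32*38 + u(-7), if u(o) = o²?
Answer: 1265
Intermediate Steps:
32*38 + u(-7) = 32*38 + (-7)² = 1216 + 49 = 1265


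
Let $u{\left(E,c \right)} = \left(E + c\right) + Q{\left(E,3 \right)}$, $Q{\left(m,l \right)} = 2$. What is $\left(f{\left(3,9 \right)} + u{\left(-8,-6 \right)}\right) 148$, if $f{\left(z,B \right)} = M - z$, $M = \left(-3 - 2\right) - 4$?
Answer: $-3552$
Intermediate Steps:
$M = -9$ ($M = -5 - 4 = -9$)
$u{\left(E,c \right)} = 2 + E + c$ ($u{\left(E,c \right)} = \left(E + c\right) + 2 = 2 + E + c$)
$f{\left(z,B \right)} = -9 - z$
$\left(f{\left(3,9 \right)} + u{\left(-8,-6 \right)}\right) 148 = \left(\left(-9 - 3\right) - 12\right) 148 = \left(-12 - 12\right) 148 = \left(-24\right) 148 = -3552$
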